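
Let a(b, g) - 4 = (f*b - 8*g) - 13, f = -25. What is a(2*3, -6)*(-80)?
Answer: 8880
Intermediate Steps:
a(b, g) = -9 - 25*b - 8*g (a(b, g) = 4 + ((-25*b - 8*g) - 13) = 4 + (-13 - 25*b - 8*g) = -9 - 25*b - 8*g)
a(2*3, -6)*(-80) = (-9 - 50*3 - 8*(-6))*(-80) = (-9 - 25*6 + 48)*(-80) = (-9 - 150 + 48)*(-80) = -111*(-80) = 8880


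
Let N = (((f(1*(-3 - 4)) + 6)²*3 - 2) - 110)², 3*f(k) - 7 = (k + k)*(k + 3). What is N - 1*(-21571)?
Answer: 4327196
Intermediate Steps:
f(k) = 7/3 + 2*k*(3 + k)/3 (f(k) = 7/3 + ((k + k)*(k + 3))/3 = 7/3 + ((2*k)*(3 + k))/3 = 7/3 + (2*k*(3 + k))/3 = 7/3 + 2*k*(3 + k)/3)
N = 4305625 (N = ((((7/3 + 2*(1*(-3 - 4)) + 2*(1*(-3 - 4))²/3) + 6)²*3 - 2) - 110)² = ((((7/3 + 2*(1*(-7)) + 2*(1*(-7))²/3) + 6)²*3 - 2) - 110)² = ((((7/3 + 2*(-7) + (⅔)*(-7)²) + 6)²*3 - 2) - 110)² = ((((7/3 - 14 + (⅔)*49) + 6)²*3 - 2) - 110)² = ((((7/3 - 14 + 98/3) + 6)²*3 - 2) - 110)² = (((21 + 6)²*3 - 2) - 110)² = ((27²*3 - 2) - 110)² = ((729*3 - 2) - 110)² = ((2187 - 2) - 110)² = (2185 - 110)² = 2075² = 4305625)
N - 1*(-21571) = 4305625 - 1*(-21571) = 4305625 + 21571 = 4327196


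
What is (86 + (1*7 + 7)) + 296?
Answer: 396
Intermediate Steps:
(86 + (1*7 + 7)) + 296 = (86 + (7 + 7)) + 296 = (86 + 14) + 296 = 100 + 296 = 396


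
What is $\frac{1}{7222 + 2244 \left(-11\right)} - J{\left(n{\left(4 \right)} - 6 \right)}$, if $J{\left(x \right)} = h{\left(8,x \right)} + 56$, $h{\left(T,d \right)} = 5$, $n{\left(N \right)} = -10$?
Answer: $- \frac{1065183}{17462} \approx -61.0$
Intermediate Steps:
$J{\left(x \right)} = 61$ ($J{\left(x \right)} = 5 + 56 = 61$)
$\frac{1}{7222 + 2244 \left(-11\right)} - J{\left(n{\left(4 \right)} - 6 \right)} = \frac{1}{7222 + 2244 \left(-11\right)} - 61 = \frac{1}{7222 - 24684} - 61 = \frac{1}{-17462} - 61 = - \frac{1}{17462} - 61 = - \frac{1065183}{17462}$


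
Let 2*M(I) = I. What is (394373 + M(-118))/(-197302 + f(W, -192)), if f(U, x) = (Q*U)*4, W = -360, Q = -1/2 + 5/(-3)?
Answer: -197157/97091 ≈ -2.0306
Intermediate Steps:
M(I) = I/2
Q = -13/6 (Q = -1*½ + 5*(-⅓) = -½ - 5/3 = -13/6 ≈ -2.1667)
f(U, x) = -26*U/3 (f(U, x) = -13*U/6*4 = -26*U/3)
(394373 + M(-118))/(-197302 + f(W, -192)) = (394373 + (½)*(-118))/(-197302 - 26/3*(-360)) = (394373 - 59)/(-197302 + 3120) = 394314/(-194182) = 394314*(-1/194182) = -197157/97091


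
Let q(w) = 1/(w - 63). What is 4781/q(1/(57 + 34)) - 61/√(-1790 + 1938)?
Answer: -3914956/13 - 61*√37/74 ≈ -3.0116e+5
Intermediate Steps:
q(w) = 1/(-63 + w)
4781/q(1/(57 + 34)) - 61/√(-1790 + 1938) = 4781/(1/(-63 + 1/(57 + 34))) - 61/√(-1790 + 1938) = 4781/(1/(-63 + 1/91)) - 61*√37/74 = 4781/(1/(-5732/91)) - 61*√37/74 = 4781/(-91/5732) - 61*√37/74 = 4781*(-5732/91) - 61*√37/74 = -3914956/13 - 61*√37/74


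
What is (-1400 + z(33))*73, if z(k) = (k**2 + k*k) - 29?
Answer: 54677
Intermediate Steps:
z(k) = -29 + 2*k**2 (z(k) = (k**2 + k**2) - 29 = 2*k**2 - 29 = -29 + 2*k**2)
(-1400 + z(33))*73 = (-1400 + (-29 + 2*33**2))*73 = (-1400 + (-29 + 2*1089))*73 = (-1400 + (-29 + 2178))*73 = (-1400 + 2149)*73 = 749*73 = 54677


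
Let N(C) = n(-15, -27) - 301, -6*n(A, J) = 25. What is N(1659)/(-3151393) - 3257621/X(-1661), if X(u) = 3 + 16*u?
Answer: 61596312751481/502451797134 ≈ 122.59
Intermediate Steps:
n(A, J) = -25/6 (n(A, J) = -⅙*25 = -25/6)
N(C) = -1831/6 (N(C) = -25/6 - 301 = -1831/6)
N(1659)/(-3151393) - 3257621/X(-1661) = -1831/6/(-3151393) - 3257621/(3 + 16*(-1661)) = -1831/6*(-1/3151393) - 3257621/(3 - 26576) = 1831/18908358 - 3257621/(-26573) = 1831/18908358 - 3257621*(-1/26573) = 1831/18908358 + 3257621/26573 = 61596312751481/502451797134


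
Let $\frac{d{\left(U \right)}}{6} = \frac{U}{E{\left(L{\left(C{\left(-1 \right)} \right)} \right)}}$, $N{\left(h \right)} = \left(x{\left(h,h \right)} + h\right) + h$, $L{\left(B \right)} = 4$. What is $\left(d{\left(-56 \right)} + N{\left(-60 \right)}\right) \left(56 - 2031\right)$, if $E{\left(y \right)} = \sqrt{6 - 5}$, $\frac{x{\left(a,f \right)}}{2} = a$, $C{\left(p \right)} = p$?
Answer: $1137600$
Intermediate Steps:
$x{\left(a,f \right)} = 2 a$
$E{\left(y \right)} = 1$ ($E{\left(y \right)} = \sqrt{1} = 1$)
$N{\left(h \right)} = 4 h$ ($N{\left(h \right)} = \left(2 h + h\right) + h = 3 h + h = 4 h$)
$d{\left(U \right)} = 6 U$ ($d{\left(U \right)} = 6 \frac{U}{1} = 6 U 1 = 6 U$)
$\left(d{\left(-56 \right)} + N{\left(-60 \right)}\right) \left(56 - 2031\right) = \left(6 \left(-56\right) + 4 \left(-60\right)\right) \left(56 - 2031\right) = \left(-336 - 240\right) \left(-1975\right) = \left(-576\right) \left(-1975\right) = 1137600$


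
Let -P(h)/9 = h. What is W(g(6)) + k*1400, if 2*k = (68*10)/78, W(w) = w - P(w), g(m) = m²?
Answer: 252040/39 ≈ 6462.6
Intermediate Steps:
P(h) = -9*h
W(w) = 10*w (W(w) = w - (-9)*w = w + 9*w = 10*w)
k = 170/39 (k = ((68*10)/78)/2 = (680*(1/78))/2 = (½)*(340/39) = 170/39 ≈ 4.3590)
W(g(6)) + k*1400 = 10*6² + (170/39)*1400 = 10*36 + 238000/39 = 360 + 238000/39 = 252040/39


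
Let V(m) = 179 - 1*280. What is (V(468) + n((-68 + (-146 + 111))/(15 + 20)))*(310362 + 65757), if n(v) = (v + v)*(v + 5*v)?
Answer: 1347634377/1225 ≈ 1.1001e+6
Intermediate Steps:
V(m) = -101 (V(m) = 179 - 280 = -101)
n(v) = 12*v² (n(v) = (2*v)*(6*v) = 12*v²)
(V(468) + n((-68 + (-146 + 111))/(15 + 20)))*(310362 + 65757) = (-101 + 12*((-68 + (-146 + 111))/(15 + 20))²)*(310362 + 65757) = (-101 + 12*((-68 - 35)/35)²)*376119 = (-101 + 12*(-103*1/35)²)*376119 = (-101 + 12*(-103/35)²)*376119 = (-101 + 12*(10609/1225))*376119 = (-101 + 127308/1225)*376119 = (3583/1225)*376119 = 1347634377/1225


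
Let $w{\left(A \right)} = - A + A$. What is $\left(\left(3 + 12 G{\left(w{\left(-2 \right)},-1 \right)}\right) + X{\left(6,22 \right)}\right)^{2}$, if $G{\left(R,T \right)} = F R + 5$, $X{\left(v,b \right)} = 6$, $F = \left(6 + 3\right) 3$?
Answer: $4761$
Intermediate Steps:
$w{\left(A \right)} = 0$
$F = 27$ ($F = 9 \cdot 3 = 27$)
$G{\left(R,T \right)} = 5 + 27 R$ ($G{\left(R,T \right)} = 27 R + 5 = 5 + 27 R$)
$\left(\left(3 + 12 G{\left(w{\left(-2 \right)},-1 \right)}\right) + X{\left(6,22 \right)}\right)^{2} = \left(\left(3 + 12 \left(5 + 27 \cdot 0\right)\right) + 6\right)^{2} = \left(\left(3 + 12 \left(5 + 0\right)\right) + 6\right)^{2} = \left(\left(3 + 12 \cdot 5\right) + 6\right)^{2} = \left(\left(3 + 60\right) + 6\right)^{2} = \left(63 + 6\right)^{2} = 69^{2} = 4761$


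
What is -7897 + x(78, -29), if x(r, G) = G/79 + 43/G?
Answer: -18096265/2291 ≈ -7898.9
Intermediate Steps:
x(r, G) = 43/G + G/79 (x(r, G) = G*(1/79) + 43/G = G/79 + 43/G = 43/G + G/79)
-7897 + x(78, -29) = -7897 + (43/(-29) + (1/79)*(-29)) = -7897 + (43*(-1/29) - 29/79) = -7897 + (-43/29 - 29/79) = -7897 - 4238/2291 = -18096265/2291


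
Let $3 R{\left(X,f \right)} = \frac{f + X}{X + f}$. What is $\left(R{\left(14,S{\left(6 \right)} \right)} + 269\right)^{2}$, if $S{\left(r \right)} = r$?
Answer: $\frac{652864}{9} \approx 72541.0$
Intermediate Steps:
$R{\left(X,f \right)} = \frac{1}{3}$ ($R{\left(X,f \right)} = \frac{\left(f + X\right) \frac{1}{X + f}}{3} = \frac{\left(X + f\right) \frac{1}{X + f}}{3} = \frac{1}{3} \cdot 1 = \frac{1}{3}$)
$\left(R{\left(14,S{\left(6 \right)} \right)} + 269\right)^{2} = \left(\frac{1}{3} + 269\right)^{2} = \left(\frac{808}{3}\right)^{2} = \frac{652864}{9}$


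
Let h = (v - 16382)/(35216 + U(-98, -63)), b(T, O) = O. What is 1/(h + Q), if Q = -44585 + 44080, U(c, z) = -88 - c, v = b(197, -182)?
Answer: -17613/8902847 ≈ -0.0019784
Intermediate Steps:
v = -182
h = -8282/17613 (h = (-182 - 16382)/(35216 + (-88 - 1*(-98))) = -16564/(35216 + (-88 + 98)) = -16564/(35216 + 10) = -16564/35226 = -16564*1/35226 = -8282/17613 ≈ -0.47022)
Q = -505
1/(h + Q) = 1/(-8282/17613 - 505) = 1/(-8902847/17613) = -17613/8902847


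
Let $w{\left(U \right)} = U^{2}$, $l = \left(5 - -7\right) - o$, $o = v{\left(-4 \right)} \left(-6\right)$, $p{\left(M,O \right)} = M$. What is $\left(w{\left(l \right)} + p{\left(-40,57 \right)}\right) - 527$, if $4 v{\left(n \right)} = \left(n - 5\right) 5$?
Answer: $\frac{10053}{4} \approx 2513.3$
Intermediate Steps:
$v{\left(n \right)} = - \frac{25}{4} + \frac{5 n}{4}$ ($v{\left(n \right)} = \frac{\left(n - 5\right) 5}{4} = \frac{\left(-5 + n\right) 5}{4} = \frac{-25 + 5 n}{4} = - \frac{25}{4} + \frac{5 n}{4}$)
$o = \frac{135}{2}$ ($o = \left(- \frac{25}{4} + \frac{5}{4} \left(-4\right)\right) \left(-6\right) = \left(- \frac{25}{4} - 5\right) \left(-6\right) = \left(- \frac{45}{4}\right) \left(-6\right) = \frac{135}{2} \approx 67.5$)
$l = - \frac{111}{2}$ ($l = \left(5 - -7\right) - \frac{135}{2} = \left(5 + 7\right) - \frac{135}{2} = 12 - \frac{135}{2} = - \frac{111}{2} \approx -55.5$)
$\left(w{\left(l \right)} + p{\left(-40,57 \right)}\right) - 527 = \left(\left(- \frac{111}{2}\right)^{2} - 40\right) - 527 = \left(\frac{12321}{4} - 40\right) - 527 = \frac{12161}{4} - 527 = \frac{10053}{4}$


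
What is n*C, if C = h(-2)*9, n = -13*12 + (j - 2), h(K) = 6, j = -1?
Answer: -8586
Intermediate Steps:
n = -159 (n = -13*12 + (-1 - 2) = -156 - 3 = -159)
C = 54 (C = 6*9 = 54)
n*C = -159*54 = -8586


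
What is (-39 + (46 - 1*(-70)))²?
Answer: 5929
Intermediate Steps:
(-39 + (46 - 1*(-70)))² = (-39 + (46 + 70))² = (-39 + 116)² = 77² = 5929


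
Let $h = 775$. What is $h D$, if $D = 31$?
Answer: $24025$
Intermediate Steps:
$h D = 775 \cdot 31 = 24025$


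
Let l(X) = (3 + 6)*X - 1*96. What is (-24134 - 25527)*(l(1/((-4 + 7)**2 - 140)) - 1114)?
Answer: 7872212059/131 ≈ 6.0093e+7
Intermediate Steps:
l(X) = -96 + 9*X (l(X) = 9*X - 96 = -96 + 9*X)
(-24134 - 25527)*(l(1/((-4 + 7)**2 - 140)) - 1114) = (-24134 - 25527)*((-96 + 9/((-4 + 7)**2 - 140)) - 1114) = -49661*((-96 + 9/(3**2 - 140)) - 1114) = -49661*((-96 + 9/(9 - 140)) - 1114) = -49661*((-96 + 9/(-131)) - 1114) = -49661*((-96 + 9*(-1/131)) - 1114) = -49661*((-96 - 9/131) - 1114) = -49661*(-12585/131 - 1114) = -49661*(-158519/131) = 7872212059/131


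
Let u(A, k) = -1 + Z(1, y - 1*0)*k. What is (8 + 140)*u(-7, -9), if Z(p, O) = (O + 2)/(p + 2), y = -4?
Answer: 740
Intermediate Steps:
Z(p, O) = (2 + O)/(2 + p)
u(A, k) = -1 - 2*k/3 (u(A, k) = -1 + ((2 + (-4 - 1*0))/(2 + 1))*k = -1 + ((2 + (-4 + 0))/3)*k = -1 + ((2 - 4)/3)*k = -1 + ((1/3)*(-2))*k = -1 - 2*k/3)
(8 + 140)*u(-7, -9) = (8 + 140)*(-1 - 2/3*(-9)) = 148*(-1 + 6) = 148*5 = 740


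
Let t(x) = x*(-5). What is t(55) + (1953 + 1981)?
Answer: 3659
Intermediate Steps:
t(x) = -5*x
t(55) + (1953 + 1981) = -5*55 + (1953 + 1981) = -275 + 3934 = 3659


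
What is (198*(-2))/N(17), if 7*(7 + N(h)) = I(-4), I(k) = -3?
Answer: 693/13 ≈ 53.308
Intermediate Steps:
N(h) = -52/7 (N(h) = -7 + (⅐)*(-3) = -7 - 3/7 = -52/7)
(198*(-2))/N(17) = (198*(-2))/(-52/7) = -396*(-7/52) = 693/13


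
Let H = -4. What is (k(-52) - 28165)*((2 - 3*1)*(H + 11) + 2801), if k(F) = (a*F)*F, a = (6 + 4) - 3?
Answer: -25808178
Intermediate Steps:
a = 7 (a = 10 - 3 = 7)
k(F) = 7*F² (k(F) = (7*F)*F = 7*F²)
(k(-52) - 28165)*((2 - 3*1)*(H + 11) + 2801) = (7*(-52)² - 28165)*((2 - 3*1)*(-4 + 11) + 2801) = (7*2704 - 28165)*((2 - 3)*7 + 2801) = (18928 - 28165)*(-1*7 + 2801) = -9237*(-7 + 2801) = -9237*2794 = -25808178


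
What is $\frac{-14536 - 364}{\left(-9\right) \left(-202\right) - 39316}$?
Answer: $\frac{7450}{18749} \approx 0.39735$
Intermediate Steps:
$\frac{-14536 - 364}{\left(-9\right) \left(-202\right) - 39316} = - \frac{14900}{1818 - 39316} = - \frac{14900}{-37498} = \left(-14900\right) \left(- \frac{1}{37498}\right) = \frac{7450}{18749}$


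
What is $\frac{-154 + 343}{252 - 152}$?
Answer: $\frac{189}{100} \approx 1.89$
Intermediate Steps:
$\frac{-154 + 343}{252 - 152} = \frac{189}{100}$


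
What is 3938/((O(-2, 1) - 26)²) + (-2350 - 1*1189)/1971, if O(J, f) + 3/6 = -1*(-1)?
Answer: 2426917/569619 ≈ 4.2606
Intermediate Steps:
O(J, f) = ½ (O(J, f) = -½ - 1*(-1) = -½ + 1 = ½)
3938/((O(-2, 1) - 26)²) + (-2350 - 1*1189)/1971 = 3938/((½ - 26)²) + (-2350 - 1*1189)/1971 = 3938/((-51/2)²) + (-2350 - 1189)*(1/1971) = 3938/(2601/4) - 3539*1/1971 = 3938*(4/2601) - 3539/1971 = 15752/2601 - 3539/1971 = 2426917/569619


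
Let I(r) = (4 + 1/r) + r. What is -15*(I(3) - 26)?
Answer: 280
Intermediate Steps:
I(r) = 4 + r + 1/r
-15*(I(3) - 26) = -15*((4 + 3 + 1/3) - 26) = -15*(22/3 - 26) = -15*(-56/3) = 280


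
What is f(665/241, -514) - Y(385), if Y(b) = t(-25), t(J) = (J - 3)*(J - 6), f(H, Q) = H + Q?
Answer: -332397/241 ≈ -1379.2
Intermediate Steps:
t(J) = (-6 + J)*(-3 + J) (t(J) = (-3 + J)*(-6 + J) = (-6 + J)*(-3 + J))
Y(b) = 868 (Y(b) = 18 + (-25)**2 - 9*(-25) = 18 + 625 + 225 = 868)
f(665/241, -514) - Y(385) = (665/241 - 514) - 1*868 = (665*(1/241) - 514) - 868 = (665/241 - 514) - 868 = -123209/241 - 868 = -332397/241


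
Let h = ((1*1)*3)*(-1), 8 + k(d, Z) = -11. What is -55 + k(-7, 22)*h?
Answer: 2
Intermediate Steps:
k(d, Z) = -19 (k(d, Z) = -8 - 11 = -19)
h = -3 (h = (1*3)*(-1) = 3*(-1) = -3)
-55 + k(-7, 22)*h = -55 - 19*(-3) = -55 + 57 = 2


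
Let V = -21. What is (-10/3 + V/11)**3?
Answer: -5177717/35937 ≈ -144.08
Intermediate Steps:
(-10/3 + V/11)**3 = (-10/3 - 21/11)**3 = (-173/33)**3 = -5177717/35937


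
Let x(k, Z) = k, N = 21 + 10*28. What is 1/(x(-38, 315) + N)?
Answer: 1/263 ≈ 0.0038023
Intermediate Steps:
N = 301 (N = 21 + 280 = 301)
1/(x(-38, 315) + N) = 1/(-38 + 301) = 1/263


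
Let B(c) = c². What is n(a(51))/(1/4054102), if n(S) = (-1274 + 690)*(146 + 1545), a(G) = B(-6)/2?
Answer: -4003604105488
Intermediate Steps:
a(G) = 18 (a(G) = (-6)²/2 = 36*(½) = 18)
n(S) = -987544 (n(S) = -584*1691 = -987544)
n(a(51))/(1/4054102) = -987544/(1/4054102) = -987544/1/4054102 = -987544*4054102 = -4003604105488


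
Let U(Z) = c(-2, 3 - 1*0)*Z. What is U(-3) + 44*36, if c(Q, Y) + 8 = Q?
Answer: 1614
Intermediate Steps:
c(Q, Y) = -8 + Q
U(Z) = -10*Z (U(Z) = (-8 - 2)*Z = -10*Z)
U(-3) + 44*36 = -10*(-3) + 44*36 = 30 + 1584 = 1614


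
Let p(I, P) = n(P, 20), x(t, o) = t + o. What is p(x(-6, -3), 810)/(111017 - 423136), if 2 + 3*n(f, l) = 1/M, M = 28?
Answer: 55/26217996 ≈ 2.0978e-6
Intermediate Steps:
n(f, l) = -55/84 (n(f, l) = -⅔ + (⅓)/28 = -⅔ + (⅓)*(1/28) = -⅔ + 1/84 = -55/84)
x(t, o) = o + t
p(I, P) = -55/84
p(x(-6, -3), 810)/(111017 - 423136) = -55/(84*(111017 - 423136)) = -55/84/(-312119) = -55/84*(-1/312119) = 55/26217996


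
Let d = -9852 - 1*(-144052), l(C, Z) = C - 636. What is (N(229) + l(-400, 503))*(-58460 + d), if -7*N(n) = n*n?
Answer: -645878260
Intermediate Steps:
N(n) = -n²/7 (N(n) = -n*n/7 = -n²/7)
l(C, Z) = -636 + C
d = 134200 (d = -9852 + 144052 = 134200)
(N(229) + l(-400, 503))*(-58460 + d) = (-⅐*229² + (-636 - 400))*(-58460 + 134200) = (-⅐*52441 - 1036)*75740 = (-52441/7 - 1036)*75740 = -59693/7*75740 = -645878260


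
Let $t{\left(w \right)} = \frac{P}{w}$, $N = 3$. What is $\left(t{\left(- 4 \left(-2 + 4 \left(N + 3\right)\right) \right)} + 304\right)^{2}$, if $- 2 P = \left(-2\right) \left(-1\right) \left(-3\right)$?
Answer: $\frac{715509001}{7744} \approx 92395.0$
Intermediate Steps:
$P = 3$ ($P = - \frac{\left(-2\right) \left(-1\right) \left(-3\right)}{2} = - \frac{2 \left(-3\right)}{2} = \left(- \frac{1}{2}\right) \left(-6\right) = 3$)
$t{\left(w \right)} = \frac{3}{w}$
$\left(t{\left(- 4 \left(-2 + 4 \left(N + 3\right)\right) \right)} + 304\right)^{2} = \left(\frac{3}{\left(-4\right) \left(-2 + 4 \left(3 + 3\right)\right)} + 304\right)^{2} = \left(\frac{3}{\left(-4\right) \left(-2 + 4 \cdot 6\right)} + 304\right)^{2} = \left(\frac{3}{\left(-4\right) \left(-2 + 24\right)} + 304\right)^{2} = \left(\frac{3}{\left(-4\right) 22} + 304\right)^{2} = \left(\frac{3}{-88} + 304\right)^{2} = \left(3 \left(- \frac{1}{88}\right) + 304\right)^{2} = \left(- \frac{3}{88} + 304\right)^{2} = \left(\frac{26749}{88}\right)^{2} = \frac{715509001}{7744}$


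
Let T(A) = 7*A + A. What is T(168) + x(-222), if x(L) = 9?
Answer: 1353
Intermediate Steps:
T(A) = 8*A
T(168) + x(-222) = 8*168 + 9 = 1344 + 9 = 1353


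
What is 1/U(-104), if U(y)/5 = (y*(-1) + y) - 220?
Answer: -1/1100 ≈ -0.00090909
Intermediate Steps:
U(y) = -1100 (U(y) = 5*((y*(-1) + y) - 220) = 5*((-y + y) - 220) = 5*(0 - 220) = 5*(-220) = -1100)
1/U(-104) = 1/(-1100) = -1/1100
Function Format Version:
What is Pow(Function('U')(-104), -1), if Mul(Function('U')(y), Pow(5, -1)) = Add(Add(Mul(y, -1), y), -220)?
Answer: Rational(-1, 1100) ≈ -0.00090909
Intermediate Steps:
Function('U')(y) = -1100 (Function('U')(y) = Mul(5, Add(Add(Mul(y, -1), y), -220)) = Mul(5, Add(Add(Mul(-1, y), y), -220)) = Mul(5, Add(0, -220)) = Mul(5, -220) = -1100)
Pow(Function('U')(-104), -1) = Pow(-1100, -1) = Rational(-1, 1100)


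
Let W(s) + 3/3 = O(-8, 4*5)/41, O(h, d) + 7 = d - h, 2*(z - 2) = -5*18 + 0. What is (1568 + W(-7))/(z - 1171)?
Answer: -32134/24887 ≈ -1.2912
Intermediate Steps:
z = -43 (z = 2 + (-5*18 + 0)/2 = 2 + (-90 + 0)/2 = 2 + (½)*(-90) = 2 - 45 = -43)
O(h, d) = -7 + d - h (O(h, d) = -7 + (d - h) = -7 + d - h)
W(s) = -20/41 (W(s) = -1 + (-7 + 4*5 - 1*(-8))/41 = -1 + (-7 + 20 + 8)*(1/41) = -1 + 21*(1/41) = -1 + 21/41 = -20/41)
(1568 + W(-7))/(z - 1171) = (1568 - 20/41)/(-43 - 1171) = (64268/41)/(-1214) = (64268/41)*(-1/1214) = -32134/24887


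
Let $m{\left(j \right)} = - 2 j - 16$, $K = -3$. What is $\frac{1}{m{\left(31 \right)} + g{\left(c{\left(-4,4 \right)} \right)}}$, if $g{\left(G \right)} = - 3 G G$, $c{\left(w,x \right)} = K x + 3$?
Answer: $- \frac{1}{321} \approx -0.0031153$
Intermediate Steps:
$m{\left(j \right)} = -16 - 2 j$
$c{\left(w,x \right)} = 3 - 3 x$ ($c{\left(w,x \right)} = - 3 x + 3 = 3 - 3 x$)
$g{\left(G \right)} = - 3 G^{2}$
$\frac{1}{m{\left(31 \right)} + g{\left(c{\left(-4,4 \right)} \right)}} = \frac{1}{\left(-16 - 62\right) - 3 \left(3 - 12\right)^{2}} = \frac{1}{-78 - 3 \left(-9\right)^{2}} = \frac{1}{-78 - 243} = \frac{1}{-321} = - \frac{1}{321}$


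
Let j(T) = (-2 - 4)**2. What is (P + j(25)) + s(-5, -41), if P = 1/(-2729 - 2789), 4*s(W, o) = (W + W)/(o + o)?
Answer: 16302849/452476 ≈ 36.030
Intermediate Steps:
s(W, o) = W/(4*o) (s(W, o) = ((W + W)/(o + o))/4 = ((2*W)/((2*o)))/4 = ((2*W)*(1/(2*o)))/4 = (W/o)/4 = W/(4*o))
j(T) = 36 (j(T) = (-6)**2 = 36)
P = -1/5518 (P = 1/(-5518) = -1/5518 ≈ -0.00018123)
(P + j(25)) + s(-5, -41) = (-1/5518 + 36) + (1/4)*(-5)/(-41) = 198647/5518 + (1/4)*(-5)*(-1/41) = 198647/5518 + 5/164 = 16302849/452476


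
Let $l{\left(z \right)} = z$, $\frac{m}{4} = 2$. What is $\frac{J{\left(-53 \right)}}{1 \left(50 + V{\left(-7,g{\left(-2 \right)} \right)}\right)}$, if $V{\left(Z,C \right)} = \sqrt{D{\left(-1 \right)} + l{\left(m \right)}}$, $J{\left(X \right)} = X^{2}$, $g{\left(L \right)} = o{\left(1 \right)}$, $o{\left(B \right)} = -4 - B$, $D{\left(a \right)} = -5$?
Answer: $\frac{140450}{2497} - \frac{2809 \sqrt{3}}{2497} \approx 54.299$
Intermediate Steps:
$m = 8$ ($m = 4 \cdot 2 = 8$)
$g{\left(L \right)} = -5$ ($g{\left(L \right)} = -4 - 1 = -5$)
$V{\left(Z,C \right)} = \sqrt{3}$ ($V{\left(Z,C \right)} = \sqrt{-5 + 8} = \sqrt{3}$)
$\frac{J{\left(-53 \right)}}{1 \left(50 + V{\left(-7,g{\left(-2 \right)} \right)}\right)} = \frac{\left(-53\right)^{2}}{1 \left(50 + \sqrt{3}\right)} = \frac{2809}{50 + \sqrt{3}}$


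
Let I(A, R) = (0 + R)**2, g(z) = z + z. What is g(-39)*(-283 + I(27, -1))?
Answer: 21996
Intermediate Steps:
g(z) = 2*z
I(A, R) = R**2
g(-39)*(-283 + I(27, -1)) = (2*(-39))*(-283 + (-1)**2) = -78*(-283 + 1) = -78*(-282) = 21996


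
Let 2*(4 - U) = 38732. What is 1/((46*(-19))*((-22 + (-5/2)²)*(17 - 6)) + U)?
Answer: 2/264117 ≈ 7.5724e-6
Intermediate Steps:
U = -19362 (U = 4 - ½*38732 = 4 - 19366 = -19362)
1/((46*(-19))*((-22 + (-5/2)²)*(17 - 6)) + U) = 1/((46*(-19))*((-22 + (-5/2)²)*(17 - 6)) - 19362) = 1/(-874*(-22 + (-5*½)²)*11 - 19362) = 1/(-874*(-22 + (-5/2)²)*11 - 19362) = 1/(-874*(-22 + 25/4)*11 - 19362) = 1/(-(-27531)*11/2 - 19362) = 1/(-874*(-693/4) - 19362) = 1/(302841/2 - 19362) = 1/(264117/2) = 2/264117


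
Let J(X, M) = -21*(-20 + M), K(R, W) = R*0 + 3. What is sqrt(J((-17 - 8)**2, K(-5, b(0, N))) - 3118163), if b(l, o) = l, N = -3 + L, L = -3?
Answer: I*sqrt(3117806) ≈ 1765.7*I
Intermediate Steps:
N = -6 (N = -3 - 3 = -6)
K(R, W) = 3 (K(R, W) = 0 + 3 = 3)
J(X, M) = 420 - 21*M
sqrt(J((-17 - 8)**2, K(-5, b(0, N))) - 3118163) = sqrt((420 - 21*3) - 3118163) = sqrt((420 - 63) - 3118163) = sqrt(357 - 3118163) = sqrt(-3117806) = I*sqrt(3117806)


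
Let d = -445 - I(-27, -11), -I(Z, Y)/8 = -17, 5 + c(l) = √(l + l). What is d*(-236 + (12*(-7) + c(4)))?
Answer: 188825 - 1162*√2 ≈ 1.8718e+5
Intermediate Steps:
c(l) = -5 + √2*√l (c(l) = -5 + √(l + l) = -5 + √(2*l) = -5 + √2*√l)
I(Z, Y) = 136 (I(Z, Y) = -8*(-17) = 136)
d = -581 (d = -445 - 1*136 = -445 - 136 = -581)
d*(-236 + (12*(-7) + c(4))) = -581*(-236 + (12*(-7) + (-5 + √2*√4))) = -581*(-236 + (-84 + (-5 + √2*2))) = -581*(-236 + (-84 + (-5 + 2*√2))) = -581*(-236 + (-89 + 2*√2)) = -581*(-325 + 2*√2) = 188825 - 1162*√2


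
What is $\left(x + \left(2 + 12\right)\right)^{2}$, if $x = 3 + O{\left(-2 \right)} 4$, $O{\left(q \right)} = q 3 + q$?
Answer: $225$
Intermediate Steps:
$O{\left(q \right)} = 4 q$ ($O{\left(q \right)} = 3 q + q = 4 q$)
$x = -29$ ($x = 3 + 4 \left(-2\right) 4 = 3 - 32 = -29$)
$\left(x + \left(2 + 12\right)\right)^{2} = \left(-29 + \left(2 + 12\right)\right)^{2} = \left(-29 + 14\right)^{2} = \left(-15\right)^{2} = 225$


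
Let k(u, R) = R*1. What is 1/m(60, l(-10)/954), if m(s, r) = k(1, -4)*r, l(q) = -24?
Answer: 159/16 ≈ 9.9375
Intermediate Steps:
k(u, R) = R
m(s, r) = -4*r
1/m(60, l(-10)/954) = 1/(-(-96)/954) = 1/(-4*(-4/159)) = 1/(16/159) = 159/16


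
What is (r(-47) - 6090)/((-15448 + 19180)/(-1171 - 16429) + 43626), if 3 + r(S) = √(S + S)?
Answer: -2978800/21328163 + 4400*I*√94/191953467 ≈ -0.13967 + 0.00022224*I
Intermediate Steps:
r(S) = -3 + √2*√S (r(S) = -3 + √(S + S) = -3 + √(2*S) = -3 + √2*√S)
(r(-47) - 6090)/((-15448 + 19180)/(-1171 - 16429) + 43626) = ((-3 + √2*√(-47)) - 6090)/((-15448 + 19180)/(-1171 - 16429) + 43626) = ((-3 + √2*(I*√47)) - 6090)/(3732/(-17600) + 43626) = ((-3 + I*√94) - 6090)/(3732*(-1/17600) + 43626) = (-6093 + I*√94)/(-933/4400 + 43626) = (-6093 + I*√94)/(191953467/4400) = (-6093 + I*√94)*(4400/191953467) = -2978800/21328163 + 4400*I*√94/191953467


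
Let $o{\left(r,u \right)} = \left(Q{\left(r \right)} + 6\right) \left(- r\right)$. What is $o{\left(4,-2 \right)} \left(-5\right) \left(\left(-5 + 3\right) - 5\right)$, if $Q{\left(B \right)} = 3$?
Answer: $-1260$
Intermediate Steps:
$o{\left(r,u \right)} = - 9 r$ ($o{\left(r,u \right)} = \left(3 + 6\right) \left(- r\right) = 9 \left(- r\right) = - 9 r$)
$o{\left(4,-2 \right)} \left(-5\right) \left(\left(-5 + 3\right) - 5\right) = \left(-9\right) 4 \left(-5\right) \left(\left(-5 + 3\right) - 5\right) = \left(-36\right) \left(-5\right) \left(-2 - 5\right) = 180 \left(-7\right) = -1260$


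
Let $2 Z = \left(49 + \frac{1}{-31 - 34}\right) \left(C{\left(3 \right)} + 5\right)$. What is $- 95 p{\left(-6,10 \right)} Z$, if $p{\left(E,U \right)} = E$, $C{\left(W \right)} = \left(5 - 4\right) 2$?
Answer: $\frac{1270416}{13} \approx 97724.0$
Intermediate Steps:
$C{\left(W \right)} = 2$ ($C{\left(W \right)} = 1 \cdot 2 = 2$)
$Z = \frac{11144}{65}$ ($Z = \frac{\left(49 + \frac{1}{-31 - 34}\right) \left(2 + 5\right)}{2} = \frac{\left(49 + \frac{1}{-65}\right) 7}{2} = \frac{\left(49 - \frac{1}{65}\right) 7}{2} = \frac{\frac{3184}{65} \cdot 7}{2} = \frac{1}{2} \cdot \frac{22288}{65} = \frac{11144}{65} \approx 171.45$)
$- 95 p{\left(-6,10 \right)} Z = \left(-95\right) \left(-6\right) \frac{11144}{65} = 570 \cdot \frac{11144}{65} = \frac{1270416}{13}$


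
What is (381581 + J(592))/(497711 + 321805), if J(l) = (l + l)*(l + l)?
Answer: 594479/273172 ≈ 2.1762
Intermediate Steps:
J(l) = 4*l**2 (J(l) = (2*l)*(2*l) = 4*l**2)
(381581 + J(592))/(497711 + 321805) = (381581 + 4*592**2)/(497711 + 321805) = (381581 + 4*350464)/819516 = (381581 + 1401856)*(1/819516) = 1783437*(1/819516) = 594479/273172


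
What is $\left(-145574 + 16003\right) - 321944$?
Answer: $-451515$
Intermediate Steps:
$\left(-145574 + 16003\right) - 321944 = -129571 - 321944 = -451515$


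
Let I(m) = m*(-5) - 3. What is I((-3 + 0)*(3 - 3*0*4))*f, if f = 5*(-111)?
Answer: -23310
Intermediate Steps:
f = -555
I(m) = -3 - 5*m (I(m) = -5*m - 3 = -3 - 5*m)
I((-3 + 0)*(3 - 3*0*4))*f = (-3 - 5*(-3 + 0)*(3 - 3*0*4))*(-555) = (-3 - (-15)*(3 + 0*4))*(-555) = (-3 - (-15)*(3 + 0))*(-555) = (-3 - (-15)*3)*(-555) = (-3 - 5*(-9))*(-555) = (-3 + 45)*(-555) = 42*(-555) = -23310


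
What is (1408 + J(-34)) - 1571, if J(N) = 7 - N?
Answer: -122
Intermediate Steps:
(1408 + J(-34)) - 1571 = (1408 + (7 - 1*(-34))) - 1571 = (1408 + (7 + 34)) - 1571 = (1408 + 41) - 1571 = 1449 - 1571 = -122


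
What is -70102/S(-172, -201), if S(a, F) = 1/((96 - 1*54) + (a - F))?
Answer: -4977242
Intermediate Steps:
S(a, F) = 1/(42 + a - F) (S(a, F) = 1/((96 - 54) + (a - F)) = 1/(42 + (a - F)) = 1/(42 + a - F))
-70102/S(-172, -201) = -70102/(1/(42 - 172 - 1*(-201))) = -70102/(1/(42 - 172 + 201)) = -70102/(1/71) = -70102/1/71 = -70102*71 = -4977242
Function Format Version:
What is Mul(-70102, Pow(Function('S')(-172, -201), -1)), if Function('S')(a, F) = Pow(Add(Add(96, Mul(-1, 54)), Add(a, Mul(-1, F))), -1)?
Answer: -4977242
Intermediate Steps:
Function('S')(a, F) = Pow(Add(42, a, Mul(-1, F)), -1) (Function('S')(a, F) = Pow(Add(Add(96, -54), Add(a, Mul(-1, F))), -1) = Pow(Add(42, Add(a, Mul(-1, F))), -1) = Pow(Add(42, a, Mul(-1, F)), -1))
Mul(-70102, Pow(Function('S')(-172, -201), -1)) = Mul(-70102, Pow(Pow(Add(42, -172, Mul(-1, -201)), -1), -1)) = Mul(-70102, Pow(Pow(Add(42, -172, 201), -1), -1)) = Mul(-70102, Pow(Pow(71, -1), -1)) = Mul(-70102, Pow(Rational(1, 71), -1)) = Mul(-70102, 71) = -4977242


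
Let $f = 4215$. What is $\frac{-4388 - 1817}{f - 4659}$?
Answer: $\frac{6205}{444} \approx 13.975$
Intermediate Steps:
$\frac{-4388 - 1817}{f - 4659} = \frac{-4388 - 1817}{4215 - 4659} = - \frac{6205}{-444} = \left(-6205\right) \left(- \frac{1}{444}\right) = \frac{6205}{444}$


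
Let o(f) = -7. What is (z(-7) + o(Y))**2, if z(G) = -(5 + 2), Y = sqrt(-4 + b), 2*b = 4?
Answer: 196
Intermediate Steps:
b = 2 (b = (1/2)*4 = 2)
Y = I*sqrt(2) (Y = sqrt(-4 + 2) = sqrt(-2) = I*sqrt(2) ≈ 1.4142*I)
z(G) = -7 (z(G) = -1*7 = -7)
(z(-7) + o(Y))**2 = (-7 - 7)**2 = (-14)**2 = 196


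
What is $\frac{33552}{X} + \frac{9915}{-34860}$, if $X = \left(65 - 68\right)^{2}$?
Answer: $\frac{8663211}{2324} \approx 3727.7$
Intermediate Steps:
$X = 9$ ($X = \left(-3\right)^{2} = 9$)
$\frac{33552}{X} + \frac{9915}{-34860} = \frac{33552}{9} + \frac{9915}{-34860} = 33552 \cdot \frac{1}{9} + 9915 \left(- \frac{1}{34860}\right) = 3728 - \frac{661}{2324} = \frac{8663211}{2324}$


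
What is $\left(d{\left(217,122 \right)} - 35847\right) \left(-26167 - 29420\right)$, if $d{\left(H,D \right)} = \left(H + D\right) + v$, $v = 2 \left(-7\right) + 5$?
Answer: $1974283479$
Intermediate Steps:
$v = -9$ ($v = -14 + 5 = -9$)
$d{\left(H,D \right)} = -9 + D + H$ ($d{\left(H,D \right)} = \left(H + D\right) - 9 = \left(D + H\right) - 9 = -9 + D + H$)
$\left(d{\left(217,122 \right)} - 35847\right) \left(-26167 - 29420\right) = \left(\left(-9 + 122 + 217\right) - 35847\right) \left(-26167 - 29420\right) = \left(330 - 35847\right) \left(-26167 - 29420\right) = \left(-35517\right) \left(-55587\right) = 1974283479$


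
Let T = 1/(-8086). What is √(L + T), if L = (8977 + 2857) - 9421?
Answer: √157770126462/8086 ≈ 49.122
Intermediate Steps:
T = -1/8086 ≈ -0.00012367
L = 2413 (L = 11834 - 9421 = 2413)
√(L + T) = √(2413 - 1/8086) = √(19511517/8086) = √157770126462/8086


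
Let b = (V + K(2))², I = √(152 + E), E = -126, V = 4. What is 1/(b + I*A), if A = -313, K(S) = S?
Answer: -18/1272949 - 313*√26/2545898 ≈ -0.00064103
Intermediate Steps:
I = √26 (I = √(152 - 126) = √26 ≈ 5.0990)
b = 36 (b = (4 + 2)² = 6² = 36)
1/(b + I*A) = 1/(36 + √26*(-313)) = 1/(36 - 313*√26)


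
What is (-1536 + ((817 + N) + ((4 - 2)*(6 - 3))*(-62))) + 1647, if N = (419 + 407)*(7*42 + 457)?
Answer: 620882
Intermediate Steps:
N = 620326 (N = 826*(294 + 457) = 826*751 = 620326)
(-1536 + ((817 + N) + ((4 - 2)*(6 - 3))*(-62))) + 1647 = (-1536 + ((817 + 620326) + ((4 - 2)*(6 - 3))*(-62))) + 1647 = (-1536 + (621143 + (2*3)*(-62))) + 1647 = (-1536 + (621143 + 6*(-62))) + 1647 = (-1536 + (621143 - 372)) + 1647 = (-1536 + 620771) + 1647 = 619235 + 1647 = 620882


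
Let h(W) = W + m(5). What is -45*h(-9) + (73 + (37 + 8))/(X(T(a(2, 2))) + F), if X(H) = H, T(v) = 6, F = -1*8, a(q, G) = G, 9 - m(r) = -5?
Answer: -284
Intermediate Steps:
m(r) = 14 (m(r) = 9 - 1*(-5) = 9 + 5 = 14)
F = -8
h(W) = 14 + W (h(W) = W + 14 = 14 + W)
-45*h(-9) + (73 + (37 + 8))/(X(T(a(2, 2))) + F) = -45*(14 - 9) + (73 + (37 + 8))/(6 - 8) = -45*5 + (73 + 45)/(-2) = -225 + 118*(-½) = -225 - 59 = -284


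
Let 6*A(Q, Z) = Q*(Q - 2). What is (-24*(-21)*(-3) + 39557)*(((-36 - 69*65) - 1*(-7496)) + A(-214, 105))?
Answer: 406282555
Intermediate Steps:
A(Q, Z) = Q*(-2 + Q)/6 (A(Q, Z) = (Q*(Q - 2))/6 = (Q*(-2 + Q))/6 = Q*(-2 + Q)/6)
(-24*(-21)*(-3) + 39557)*(((-36 - 69*65) - 1*(-7496)) + A(-214, 105)) = (-24*(-21)*(-3) + 39557)*(((-36 - 69*65) - 1*(-7496)) + (⅙)*(-214)*(-2 - 214)) = (504*(-3) + 39557)*(((-36 - 4485) + 7496) + (⅙)*(-214)*(-216)) = (-1512 + 39557)*((-4521 + 7496) + 7704) = 38045*(2975 + 7704) = 38045*10679 = 406282555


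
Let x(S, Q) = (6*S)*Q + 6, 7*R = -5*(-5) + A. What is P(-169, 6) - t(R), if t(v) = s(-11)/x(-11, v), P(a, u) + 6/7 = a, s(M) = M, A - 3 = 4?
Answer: -2461769/14490 ≈ -169.89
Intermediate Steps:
A = 7 (A = 3 + 4 = 7)
R = 32/7 (R = (-5*(-5) + 7)/7 = (25 + 7)/7 = (⅐)*32 = 32/7 ≈ 4.5714)
x(S, Q) = 6 + 6*Q*S (x(S, Q) = 6*Q*S + 6 = 6 + 6*Q*S)
P(a, u) = -6/7 + a
t(v) = -11/(6 - 66*v) (t(v) = -11/(6 + 6*v*(-11)) = -11/(6 - 66*v))
P(-169, 6) - t(R) = (-6/7 - 169) - 11/(6*(-1 + 11*(32/7))) = -1189/7 - 11/(6*(-1 + 352/7)) = -1189/7 - 11/(6*345/7) = -1189/7 - 11*7/(6*345) = -1189/7 - 1*77/2070 = -1189/7 - 77/2070 = -2461769/14490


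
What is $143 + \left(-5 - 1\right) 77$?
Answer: $-319$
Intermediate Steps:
$143 + \left(-5 - 1\right) 77 = 143 - 462 = -319$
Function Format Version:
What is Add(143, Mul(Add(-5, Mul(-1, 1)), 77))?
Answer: -319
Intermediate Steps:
Add(143, Mul(Add(-5, Mul(-1, 1)), 77)) = Add(143, Mul(Add(-5, -1), 77)) = Add(143, Mul(-6, 77)) = Add(143, -462) = -319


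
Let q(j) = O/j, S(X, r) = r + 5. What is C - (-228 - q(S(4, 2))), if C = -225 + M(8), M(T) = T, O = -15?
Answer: 62/7 ≈ 8.8571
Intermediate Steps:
S(X, r) = 5 + r
q(j) = -15/j
C = -217 (C = -225 + 8 = -217)
C - (-228 - q(S(4, 2))) = -217 - (-228 - (-15)/(5 + 2)) = -217 - (-228 - (-15)/7) = -217 - (-228 - 1*(-15/7)) = -217 - (-228 + 15/7) = -217 - 1*(-1581/7) = -217 + 1581/7 = 62/7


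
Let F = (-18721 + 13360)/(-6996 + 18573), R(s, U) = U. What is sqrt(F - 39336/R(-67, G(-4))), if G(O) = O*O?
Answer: I*sqrt(146474341886)/7718 ≈ 49.588*I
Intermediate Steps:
G(O) = O**2
F = -1787/3859 (F = -5361/11577 = -5361*1/11577 = -1787/3859 ≈ -0.46307)
sqrt(F - 39336/R(-67, G(-4))) = sqrt(-1787/3859 - 39336/((-4)**2)) = sqrt(-1787/3859 - 39336/16) = sqrt(-1787/3859 - 39336*1/16) = sqrt(-1787/3859 - 4917/2) = sqrt(-18978277/7718) = I*sqrt(146474341886)/7718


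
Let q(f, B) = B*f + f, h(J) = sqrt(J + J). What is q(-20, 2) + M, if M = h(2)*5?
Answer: -50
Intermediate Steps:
h(J) = sqrt(2)*sqrt(J) (h(J) = sqrt(2*J) = sqrt(2)*sqrt(J))
q(f, B) = f + B*f
M = 10 (M = (sqrt(2)*sqrt(2))*5 = 2*5 = 10)
q(-20, 2) + M = -20*(1 + 2) + 10 = -20*3 + 10 = -60 + 10 = -50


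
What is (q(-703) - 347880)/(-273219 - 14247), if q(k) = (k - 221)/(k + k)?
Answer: 40759863/33681433 ≈ 1.2102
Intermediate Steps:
q(k) = (-221 + k)/(2*k) (q(k) = (-221 + k)/((2*k)) = (-221 + k)*(1/(2*k)) = (-221 + k)/(2*k))
(q(-703) - 347880)/(-273219 - 14247) = ((½)*(-221 - 703)/(-703) - 347880)/(-273219 - 14247) = ((½)*(-1/703)*(-924) - 347880)/(-287466) = (462/703 - 347880)*(-1/287466) = -244559178/703*(-1/287466) = 40759863/33681433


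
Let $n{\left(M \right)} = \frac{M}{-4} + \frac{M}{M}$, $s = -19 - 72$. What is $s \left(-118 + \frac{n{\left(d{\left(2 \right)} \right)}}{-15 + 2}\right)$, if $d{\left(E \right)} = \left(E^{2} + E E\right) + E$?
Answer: $\frac{21455}{2} \approx 10728.0$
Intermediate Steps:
$d{\left(E \right)} = E + 2 E^{2}$ ($d{\left(E \right)} = \left(E^{2} + E^{2}\right) + E = 2 E^{2} + E = E + 2 E^{2}$)
$s = -91$
$n{\left(M \right)} = 1 - \frac{M}{4}$ ($n{\left(M \right)} = M \left(- \frac{1}{4}\right) + 1 = - \frac{M}{4} + 1 = 1 - \frac{M}{4}$)
$s \left(-118 + \frac{n{\left(d{\left(2 \right)} \right)}}{-15 + 2}\right) = - 91 \left(-118 + \frac{1 - \frac{2 \left(1 + 2 \cdot 2\right)}{4}}{-15 + 2}\right) = - 91 \left(-118 + \frac{1 - \frac{2 \left(1 + 4\right)}{4}}{-13}\right) = - 91 \left(-118 + \left(1 - \frac{2 \cdot 5}{4}\right) \left(- \frac{1}{13}\right)\right) = - 91 \left(-118 + \left(1 - \frac{5}{2}\right) \left(- \frac{1}{13}\right)\right) = - 91 \left(-118 - - \frac{3}{26}\right) = - 91 \left(-118 + \frac{3}{26}\right) = \left(-91\right) \left(- \frac{3065}{26}\right) = \frac{21455}{2}$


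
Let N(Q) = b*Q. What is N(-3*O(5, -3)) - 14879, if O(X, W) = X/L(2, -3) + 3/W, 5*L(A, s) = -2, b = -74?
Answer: -17876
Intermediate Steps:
L(A, s) = -⅖ (L(A, s) = (⅕)*(-2) = -⅖)
O(X, W) = 3/W - 5*X/2 (O(X, W) = X/(-⅖) + 3/W = X*(-5/2) + 3/W = -5*X/2 + 3/W = 3/W - 5*X/2)
N(Q) = -74*Q
N(-3*O(5, -3)) - 14879 = -(-222)*(3/(-3) - 5/2*5) - 14879 = -(-222)*(3*(-⅓) - 25/2) - 14879 = -(-222)*(-1 - 25/2) - 14879 = -(-222)*(-27)/2 - 14879 = -74*81/2 - 14879 = -2997 - 14879 = -17876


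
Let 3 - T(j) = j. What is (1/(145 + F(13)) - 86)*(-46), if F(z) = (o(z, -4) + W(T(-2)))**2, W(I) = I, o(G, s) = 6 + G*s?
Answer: 3611805/913 ≈ 3956.0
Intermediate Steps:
T(j) = 3 - j
F(z) = (11 - 4*z)**2 (F(z) = ((6 + z*(-4)) + (3 - 1*(-2)))**2 = ((6 - 4*z) + (3 + 2))**2 = ((6 - 4*z) + 5)**2 = (11 - 4*z)**2)
(1/(145 + F(13)) - 86)*(-46) = (1/(145 + (11 - 4*13)**2) - 86)*(-46) = (1/(145 + (11 - 52)**2) - 86)*(-46) = (1/(145 + (-41)**2) - 86)*(-46) = (1/(145 + 1681) - 86)*(-46) = (1/1826 - 86)*(-46) = -157035/1826*(-46) = 3611805/913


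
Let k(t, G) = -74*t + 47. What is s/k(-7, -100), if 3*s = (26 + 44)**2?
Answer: 980/339 ≈ 2.8909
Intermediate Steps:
k(t, G) = 47 - 74*t
s = 4900/3 (s = (26 + 44)**2/3 = (1/3)*70**2 = (1/3)*4900 = 4900/3 ≈ 1633.3)
s/k(-7, -100) = 4900/(3*(47 - 74*(-7))) = 4900/(3*(47 + 518)) = (4900/3)/565 = (4900/3)*(1/565) = 980/339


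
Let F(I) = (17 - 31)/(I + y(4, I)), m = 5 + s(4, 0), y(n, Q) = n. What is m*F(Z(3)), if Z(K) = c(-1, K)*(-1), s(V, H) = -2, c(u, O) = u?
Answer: -42/5 ≈ -8.4000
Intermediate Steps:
Z(K) = 1 (Z(K) = -1*(-1) = 1)
m = 3 (m = 5 - 2 = 3)
F(I) = -14/(4 + I) (F(I) = (17 - 31)/(I + 4) = -14/(4 + I))
m*F(Z(3)) = 3*(-14/(4 + 1)) = 3*(-14/5) = -42/5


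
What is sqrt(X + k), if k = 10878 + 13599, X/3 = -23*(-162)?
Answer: sqrt(35655) ≈ 188.83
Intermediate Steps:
X = 11178 (X = 3*(-23*(-162)) = 3*3726 = 11178)
k = 24477
sqrt(X + k) = sqrt(11178 + 24477) = sqrt(35655)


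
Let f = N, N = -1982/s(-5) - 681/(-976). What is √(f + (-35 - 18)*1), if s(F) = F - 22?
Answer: √101777829/2196 ≈ 4.5940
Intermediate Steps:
s(F) = -22 + F
N = 1952819/26352 (N = -1982/(-22 - 5) - 681/(-976) = -1982/(-27) - 681*(-1/976) = -1982*(-1/27) + 681/976 = 1982/27 + 681/976 = 1952819/26352 ≈ 74.105)
f = 1952819/26352 ≈ 74.105
√(f + (-35 - 18)*1) = √(1952819/26352 + (-35 - 18)*1) = √(1952819/26352 - 53*1) = √(1952819/26352 - 53) = √(556163/26352) = √101777829/2196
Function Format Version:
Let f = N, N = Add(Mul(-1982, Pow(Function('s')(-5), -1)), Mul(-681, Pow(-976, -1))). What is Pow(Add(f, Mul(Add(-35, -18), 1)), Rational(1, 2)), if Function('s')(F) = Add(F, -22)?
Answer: Mul(Rational(1, 2196), Pow(101777829, Rational(1, 2))) ≈ 4.5940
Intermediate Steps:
Function('s')(F) = Add(-22, F)
N = Rational(1952819, 26352) (N = Add(Mul(-1982, Pow(Add(-22, -5), -1)), Mul(-681, Pow(-976, -1))) = Add(Mul(-1982, Pow(-27, -1)), Mul(-681, Rational(-1, 976))) = Add(Mul(-1982, Rational(-1, 27)), Rational(681, 976)) = Add(Rational(1982, 27), Rational(681, 976)) = Rational(1952819, 26352) ≈ 74.105)
f = Rational(1952819, 26352) ≈ 74.105
Pow(Add(f, Mul(Add(-35, -18), 1)), Rational(1, 2)) = Pow(Add(Rational(1952819, 26352), Mul(Add(-35, -18), 1)), Rational(1, 2)) = Pow(Add(Rational(1952819, 26352), Mul(-53, 1)), Rational(1, 2)) = Pow(Add(Rational(1952819, 26352), -53), Rational(1, 2)) = Pow(Rational(556163, 26352), Rational(1, 2)) = Mul(Rational(1, 2196), Pow(101777829, Rational(1, 2)))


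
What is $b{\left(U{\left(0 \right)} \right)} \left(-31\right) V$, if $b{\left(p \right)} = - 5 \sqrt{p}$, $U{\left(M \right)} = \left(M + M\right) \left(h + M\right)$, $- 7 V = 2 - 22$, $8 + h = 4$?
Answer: $0$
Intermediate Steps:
$h = -4$ ($h = -8 + 4 = -4$)
$V = \frac{20}{7}$ ($V = - \frac{2 - 22}{7} = \left(- \frac{1}{7}\right) \left(-20\right) = \frac{20}{7} \approx 2.8571$)
$U{\left(M \right)} = 2 M \left(-4 + M\right)$ ($U{\left(M \right)} = \left(M + M\right) \left(-4 + M\right) = 2 M \left(-4 + M\right)$)
$b{\left(U{\left(0 \right)} \right)} \left(-31\right) V = - 5 \sqrt{2 \cdot 0 \left(-4 + 0\right)} \left(-31\right) \frac{20}{7} = - 5 \sqrt{2 \cdot 0 \left(-4\right)} \left(-31\right) \frac{20}{7} = - 5 \sqrt{0} \left(-31\right) \frac{20}{7} = \left(-5\right) 0 \left(-31\right) \frac{20}{7} = 0 \left(-31\right) \frac{20}{7} = 0 \cdot \frac{20}{7} = 0$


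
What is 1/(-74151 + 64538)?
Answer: -1/9613 ≈ -0.00010403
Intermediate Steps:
1/(-74151 + 64538) = 1/(-9613) = -1/9613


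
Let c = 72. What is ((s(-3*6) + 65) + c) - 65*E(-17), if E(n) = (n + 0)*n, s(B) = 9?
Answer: -18639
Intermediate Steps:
E(n) = n² (E(n) = n*n = n²)
((s(-3*6) + 65) + c) - 65*E(-17) = ((9 + 65) + 72) - 65*(-17)² = (74 + 72) - 65*289 = 146 - 18785 = -18639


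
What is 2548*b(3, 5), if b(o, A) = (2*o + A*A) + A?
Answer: 91728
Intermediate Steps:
b(o, A) = A + A² + 2*o (b(o, A) = (2*o + A²) + A = (A² + 2*o) + A = A + A² + 2*o)
2548*b(3, 5) = 2548*(5 + 5² + 2*3) = 2548*(5 + 25 + 6) = 2548*36 = 91728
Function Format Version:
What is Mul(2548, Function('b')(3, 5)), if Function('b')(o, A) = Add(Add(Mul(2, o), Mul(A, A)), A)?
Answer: 91728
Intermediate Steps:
Function('b')(o, A) = Add(A, Pow(A, 2), Mul(2, o)) (Function('b')(o, A) = Add(Add(Mul(2, o), Pow(A, 2)), A) = Add(Add(Pow(A, 2), Mul(2, o)), A) = Add(A, Pow(A, 2), Mul(2, o)))
Mul(2548, Function('b')(3, 5)) = Mul(2548, Add(5, Pow(5, 2), Mul(2, 3))) = Mul(2548, Add(5, 25, 6)) = Mul(2548, 36) = 91728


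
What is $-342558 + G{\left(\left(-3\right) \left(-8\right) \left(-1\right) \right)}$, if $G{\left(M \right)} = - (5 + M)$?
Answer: $-342539$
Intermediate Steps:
$G{\left(M \right)} = -5 - M$
$-342558 + G{\left(\left(-3\right) \left(-8\right) \left(-1\right) \right)} = -342558 - \left(5 + \left(-3\right) \left(-8\right) \left(-1\right)\right) = -342558 - \left(5 + 24 \left(-1\right)\right) = -342558 - -19 = -342558 + \left(-5 + 24\right) = -342558 + 19 = -342539$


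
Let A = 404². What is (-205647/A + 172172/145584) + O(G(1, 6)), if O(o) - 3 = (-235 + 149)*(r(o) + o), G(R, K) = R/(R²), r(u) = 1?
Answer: -251097158377/1485102384 ≈ -169.08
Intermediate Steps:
G(R, K) = 1/R (G(R, K) = R/R² = 1/R)
A = 163216
O(o) = -83 - 86*o (O(o) = 3 + (-235 + 149)*(1 + o) = 3 - 86*(1 + o) = 3 + (-86 - 86*o) = -83 - 86*o)
(-205647/A + 172172/145584) + O(G(1, 6)) = (-205647/163216 + 172172/145584) + (-83 - 86/1) = (-205647*1/163216 + 172172*(1/145584)) + (-83 - 86*1) = (-205647/163216 + 43043/36396) + (-83 - 86) = -114855481/1485102384 - 169 = -251097158377/1485102384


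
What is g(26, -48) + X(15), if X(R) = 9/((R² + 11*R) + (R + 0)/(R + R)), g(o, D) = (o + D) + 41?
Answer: 14857/781 ≈ 19.023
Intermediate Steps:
g(o, D) = 41 + D + o (g(o, D) = (D + o) + 41 = 41 + D + o)
X(R) = 9/(½ + R² + 11*R) (X(R) = 9/((R² + 11*R) + R/((2*R))) = 9/((R² + 11*R) + R*(1/(2*R))) = 9/((R² + 11*R) + ½) = 9/(½ + R² + 11*R))
g(26, -48) + X(15) = (41 - 48 + 26) + 18/(1 + 2*15² + 22*15) = 19 + 18/(1 + 2*225 + 330) = 19 + 18/(1 + 450 + 330) = 19 + 18/781 = 14857/781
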